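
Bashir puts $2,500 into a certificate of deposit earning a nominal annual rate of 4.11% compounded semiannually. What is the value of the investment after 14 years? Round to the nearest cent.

Periodic rate = 4.11%/2 = 0.02055; periods = 2·14 = 28.
A = 2,500·(1 + 0.02055)^28 ≈ 2,500·1.767502502 ≈ 4,418.7563.

$4,418.76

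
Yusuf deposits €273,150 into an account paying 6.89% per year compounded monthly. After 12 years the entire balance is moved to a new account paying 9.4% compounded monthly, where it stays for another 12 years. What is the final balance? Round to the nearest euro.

€1,916,127

Phase 1: 273,150·(1 + 0.0689/12)^144 ≈ 622,943.9436.
Phase 2: 622,943.9436·(1 + 0.094/12)^144 ≈ 1,916,127.4471.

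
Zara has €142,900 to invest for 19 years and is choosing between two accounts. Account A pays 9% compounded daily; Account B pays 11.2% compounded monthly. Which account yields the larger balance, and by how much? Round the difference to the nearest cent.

A: (1 + 0.09/365)^6935 ≈ 5.52779616576, so 142,900 × 5.52779616576 ≈ 789,922.0721.
B: (1 + 0.112/12)^228 ≈ 8.315578595892, so 142,900 × 8.315578595892 ≈ 1,188,296.1814.
Difference ≈ 398,374.1093 in favor of B.

Account B, by €398,374.11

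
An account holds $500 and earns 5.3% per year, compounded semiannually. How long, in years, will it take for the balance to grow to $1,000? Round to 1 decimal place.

13.3 years

(1 + 0.0265)^(2t) = 1,000/500 = 2.
2t·ln(1 + 0.0265) = ln(2); 2t = 0.69315/0.026155 ≈ 26.5016.
t ≈ 13.2508 years.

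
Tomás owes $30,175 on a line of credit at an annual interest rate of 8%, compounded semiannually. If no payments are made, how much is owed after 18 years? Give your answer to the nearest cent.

Growth factor = (1 + 0.04)^36 ≈ 4.10393255398.
A ≈ 30,175 × 4.10393255398 ≈ 123,836.1648.

$123,836.16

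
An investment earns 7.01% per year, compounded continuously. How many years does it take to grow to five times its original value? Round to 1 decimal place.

23.0 years

e^(0.0701t) = 5, so 0.0701t = ln 5 ≈ 1.6094.
t ≈ 1.6094/0.0701 ≈ 22.9592.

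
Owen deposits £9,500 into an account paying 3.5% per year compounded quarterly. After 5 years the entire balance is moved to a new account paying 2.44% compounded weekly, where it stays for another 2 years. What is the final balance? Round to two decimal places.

£11,873.62

Phase 1: 9,500·(1 + 0.00875)^20 ≈ 11,308.2281.
Phase 2: 11,308.2281·(1 + 0.0244/52)^104 ≈ 11,873.6204.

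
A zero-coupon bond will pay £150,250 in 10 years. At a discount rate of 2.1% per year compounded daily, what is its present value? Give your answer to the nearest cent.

£121,791.02

Periodic rate = 2.1%/365 = 0.0000575342; 3650 periods.
P = 150,250/(1 + 0.021/365)^3650 ≈ 150,250/1.2336706075 ≈ 121,791.0187.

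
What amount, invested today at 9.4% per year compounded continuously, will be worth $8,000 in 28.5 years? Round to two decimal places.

P = A·e^(−rt) = 8,000·e^(−2.679).
e^(−2.679) ≈ 0.0686317516, so P ≈ 549.0540.

$549.05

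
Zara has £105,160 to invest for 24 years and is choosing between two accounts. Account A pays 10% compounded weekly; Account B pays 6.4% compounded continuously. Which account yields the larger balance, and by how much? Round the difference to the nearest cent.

A: (1 + 0.1/52)^1248 ≈ 10.99780010135, so 105,160 × 10.99780010135 ≈ 1,156,528.6587.
B: e^(0.064·24) = e^1.536 ≈ 4.64596917692, so 105,160 × 4.64596917692 ≈ 488,570.1186.
Difference ≈ 667,958.5400 in favor of A.

Account A, by £667,958.54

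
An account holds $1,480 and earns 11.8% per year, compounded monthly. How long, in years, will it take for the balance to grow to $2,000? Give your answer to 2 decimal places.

2.56 years

(1 + 0.00983333)^(12t) = 2,000/1,480 = 1.3514.
12t·ln(1 + 0.00983333) = ln(1.3514); 12t = 0.30111/0.0097853 ≈ 30.7712.
t ≈ 2.5643 years.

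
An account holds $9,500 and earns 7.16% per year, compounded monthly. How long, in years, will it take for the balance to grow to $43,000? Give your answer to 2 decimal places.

21.15 years

We need (1 + 0.00596667)^(12t) = 4.5263, so 12t = ln 4.5263 / ln 1.005967 ≈ 253.8115.
t ≈ 253.8115/12 = 21.1510 years.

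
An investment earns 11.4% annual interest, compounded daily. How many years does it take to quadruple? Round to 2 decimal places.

12.16 years

(1 + 0.000312329)^(365t) = 4.
365t = ln 4 / ln(1 + 0.000312329) ≈ 1.3863/0.00031228 ≈ 4439.2672.
t ≈ 12.1624.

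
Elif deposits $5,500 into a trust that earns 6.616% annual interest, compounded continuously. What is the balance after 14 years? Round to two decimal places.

A = P·e^(rt) = 5,500·e^(0.06616·14) = 5,500·e^0.92624.
e^0.92624 ≈ 2.5249973166, so A ≈ 13,887.4852.

$13,887.49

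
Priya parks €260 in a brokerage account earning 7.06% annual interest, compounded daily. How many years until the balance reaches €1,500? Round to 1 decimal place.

We need (1 + 0.000193425)^(365t) = 5.7692, so 365t = ln 5.7692 / ln 1.000193 ≈ 9061.4520.
t ≈ 9061.4520/365 = 24.8259 years.

24.8 years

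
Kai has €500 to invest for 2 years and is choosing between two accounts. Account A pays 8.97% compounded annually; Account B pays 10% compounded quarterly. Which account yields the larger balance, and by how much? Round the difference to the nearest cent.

Account B, by €15.48

A: (1 + 0.0897)^2 ≈ 1.18744609, so 500 × 1.18744609 ≈ 593.7230.
B: (1 + 0.025)^8 ≈ 1.2184029, so 500 × 1.2184029 ≈ 609.2014.
Difference ≈ 15.4784 in favor of B.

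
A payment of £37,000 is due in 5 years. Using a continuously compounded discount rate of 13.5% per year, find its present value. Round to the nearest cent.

P = A·e^(−rt) = 37,000·e^(−0.675).
e^(−0.675) ≈ 0.50915642061, so P ≈ 18,838.7876.

£18,838.79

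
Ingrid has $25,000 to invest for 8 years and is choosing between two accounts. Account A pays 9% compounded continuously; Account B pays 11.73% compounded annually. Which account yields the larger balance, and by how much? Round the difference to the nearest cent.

Account B, by $9,354.51

A: e^(0.09·8) = e^0.72 ≈ 2.0544332106, so 25,000 × 2.0544332106 ≈ 51,360.8303.
B: (1 + 0.1173)^8 ≈ 2.4286134179, so 25,000 × 2.4286134179 ≈ 60,715.3354.
Difference ≈ 9,354.5052 in favor of B.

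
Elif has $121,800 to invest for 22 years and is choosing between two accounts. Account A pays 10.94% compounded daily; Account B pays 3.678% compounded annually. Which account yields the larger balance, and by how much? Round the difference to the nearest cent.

Account A, by $1,081,676.05

Account A growth factor: (1 + 0.1094/365)^8030 ≈ 11.09438785438; balance ≈ 1,351,296.4407.
Account B growth factor: (1 + 0.03678)^22 ≈ 2.21363207363; balance ≈ 269,620.3866.
Account A is larger by 1,081,676.0541.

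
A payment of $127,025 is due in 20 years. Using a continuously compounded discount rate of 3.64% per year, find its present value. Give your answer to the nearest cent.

$61,337.04

P = A·e^(−rt) = 127,025·e^(−0.728).
e^(−0.728) ≈ 0.482873772531, so P ≈ 61,337.0410.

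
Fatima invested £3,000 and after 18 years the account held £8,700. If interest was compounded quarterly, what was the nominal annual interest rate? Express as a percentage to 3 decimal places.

(1 + r/4)^72 = 8,700/3,000 = 2.9.
1 + r/4 = 2.9^(1/72) ≈ 1.014898, so r/4 ≈ 0.0148975.
r ≈ 4·0.0148975 = 5.95901%.

5.959%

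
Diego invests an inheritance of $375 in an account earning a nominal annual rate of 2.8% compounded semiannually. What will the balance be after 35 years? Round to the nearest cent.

$992.40

Periodic rate = 2.8%/2 = 0.014; periods = 2·35 = 70.
A = 375·(1 + 0.014)^70 ≈ 375·2.6464083 ≈ 992.4031.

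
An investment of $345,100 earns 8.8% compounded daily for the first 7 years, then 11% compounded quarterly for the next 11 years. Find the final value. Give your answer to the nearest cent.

$2,107,844.94

After 7 years at 8.8%: 345,100 × 1.851369720134 ≈ 638,907.6904.
Then 11 years at 11%: 638,907.6904 × 3.299138471294 ≈ 2,107,844.9411.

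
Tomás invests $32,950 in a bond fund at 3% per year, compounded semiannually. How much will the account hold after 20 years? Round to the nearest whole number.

Periodic rate = 3%/2 = 0.015; periods = 2·20 = 40.
A = 32,950·(1 + 0.015)^40 ≈ 32,950·1.8140184087 ≈ 59,771.9066.

$59,772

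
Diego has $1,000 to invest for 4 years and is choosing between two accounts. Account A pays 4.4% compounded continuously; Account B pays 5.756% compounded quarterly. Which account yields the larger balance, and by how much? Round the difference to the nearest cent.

Account A growth factor: e^(0.044·4) = e^0.176 ≈ 1.192438059; balance ≈ 1,192.4381.
Account B growth factor: (1 + 0.01439)^16 ≈ 1.256838129; balance ≈ 1,256.8381.
Account B is larger by 64.4001.

Account B, by $64.40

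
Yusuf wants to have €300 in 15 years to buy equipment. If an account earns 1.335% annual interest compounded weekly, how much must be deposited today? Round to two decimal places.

€245.56

Growth factor = (1 + 0.01335/52)^780 ≈ 1.22167675.
P = 300/1.22167675 ≈ 245.5641.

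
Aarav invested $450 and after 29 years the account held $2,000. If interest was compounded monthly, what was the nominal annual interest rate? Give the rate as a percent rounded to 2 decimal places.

5.15%

(1 + r/12)^348 = 2,000/450 = 4.44444.
1 + r/12 = 4.44444^(1/348) ≈ 1.004296, so r/12 ≈ 0.00429556.
r ≈ 12·0.00429556 = 5.15468%.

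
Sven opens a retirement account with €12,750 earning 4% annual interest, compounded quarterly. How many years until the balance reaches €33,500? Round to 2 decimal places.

(1 + 0.01)^(4t) = 33,500/12,750 = 2.6275.
4t·ln(1 + 0.01) = ln(2.6275); 4t = 0.96601/0.00995033 ≈ 97.0836.
t ≈ 24.2709 years.

24.27 years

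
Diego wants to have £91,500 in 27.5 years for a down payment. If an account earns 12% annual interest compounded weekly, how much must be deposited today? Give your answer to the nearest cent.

Growth factor = (1 + 0.12/52)^1430 ≈ 27.00975658.
P = 91,500/27.00975658 ≈ 3,387.6647.

£3,387.66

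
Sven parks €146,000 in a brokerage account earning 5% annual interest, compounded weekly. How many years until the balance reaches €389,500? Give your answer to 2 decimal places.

19.63 years

(1 + 0.000961538)^(52t) = 389,500/146,000 = 2.6678.
52t·ln(1 + 0.000961538) = ln(2.6678); 52t = 0.98126/0.000961076 ≈ 1020.9981.
t ≈ 19.6346 years.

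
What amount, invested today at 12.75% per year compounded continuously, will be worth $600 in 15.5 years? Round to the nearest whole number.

P = A·e^(−rt) = 600·e^(−1.97625).
e^(−1.97625) ≈ 0.138587969, so P ≈ 83.1528.

$83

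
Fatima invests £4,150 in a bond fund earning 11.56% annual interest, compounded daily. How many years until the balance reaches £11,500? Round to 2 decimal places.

We need (1 + 0.000316712)^(365t) = 2.7711, so 365t = ln 2.7711 / ln 1.000317 ≈ 3218.6941.
t ≈ 3218.6941/365 = 8.8183 years.

8.82 years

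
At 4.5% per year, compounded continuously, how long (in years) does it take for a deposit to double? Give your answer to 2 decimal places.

e^(0.045t) = 2, so 0.045t = ln 2 ≈ 0.69315.
t ≈ 0.69315/0.045 ≈ 15.4033.

15.40 years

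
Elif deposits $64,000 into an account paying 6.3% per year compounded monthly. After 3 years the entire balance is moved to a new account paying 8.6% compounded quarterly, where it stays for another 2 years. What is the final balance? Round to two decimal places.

Phase 1: 64,000·(1 + 0.00525)^36 ≈ 77,276.4064.
Phase 2: 77,276.4064·(1 + 0.0215)^8 ≈ 91,612.3209.

$91,612.32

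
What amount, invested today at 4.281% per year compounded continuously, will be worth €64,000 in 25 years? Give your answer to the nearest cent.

€21,947.06

P = A·e^(−rt) = 64,000·e^(−1.07025).
e^(−1.07025) ≈ 0.34292277601, so P ≈ 21,947.0577.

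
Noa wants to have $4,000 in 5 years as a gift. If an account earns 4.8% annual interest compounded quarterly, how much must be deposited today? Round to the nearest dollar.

$3,151

Periodic rate = 4.8%/4 = 0.012; 20 periods.
P = 4,000/(1 + 0.012)^20 ≈ 4,000/1.269434362 ≈ 3,151.0097.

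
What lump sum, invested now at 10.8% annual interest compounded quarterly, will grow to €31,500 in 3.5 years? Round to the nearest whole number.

€21,693

Growth factor = (1 + 0.027)^14 ≈ 1.4520655111.
P = 31,500/1.4520655111 ≈ 21,693.2361.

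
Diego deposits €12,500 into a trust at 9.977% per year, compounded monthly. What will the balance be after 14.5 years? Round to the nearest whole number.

€52,795

Periodic rate = 9.977%/12 = 0.00831417; periods = 12·14.5 = 174.
A = 12,500·(1 + 0.09977/12)^174 ≈ 12,500·4.223584691 ≈ 52,794.8086.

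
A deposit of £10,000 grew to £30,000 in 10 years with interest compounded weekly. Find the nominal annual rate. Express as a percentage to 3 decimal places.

The 520-period growth factor is 30,000/10,000 = 3.
r/52 = 3^(1/520) − 1 ≈ 0.00211495, so r ≈ 52·0.00211495 = 10.99774%.

10.998%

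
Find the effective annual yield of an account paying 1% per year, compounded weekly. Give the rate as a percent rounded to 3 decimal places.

1.005%

EAR = (1 + 1%/52)^52 − 1 = (1 + 0.000192308)^52 − 1.
(1 + 0.000192308)^52 ≈ 1.010049, so EAR ≈ 1.00492%.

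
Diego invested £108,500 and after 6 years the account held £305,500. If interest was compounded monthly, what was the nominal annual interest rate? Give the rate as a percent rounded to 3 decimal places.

17.378%

The 72-period growth factor is 305,500/108,500 = 2.81567.
r/12 = 2.81567^(1/72) − 1 ≈ 0.0144816, so r ≈ 12·0.0144816 = 17.37796%.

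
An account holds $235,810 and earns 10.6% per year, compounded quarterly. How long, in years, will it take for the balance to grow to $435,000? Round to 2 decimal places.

(1 + 0.0265)^(4t) = 435,000/235,810 = 1.8447.
4t·ln(1 + 0.0265) = ln(1.8447); 4t = 0.61232/0.026155 ≈ 23.4112.
t ≈ 5.8528 years.

5.85 years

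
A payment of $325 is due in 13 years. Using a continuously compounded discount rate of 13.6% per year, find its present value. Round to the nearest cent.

$55.47

P = A·e^(−rt) = 325·e^(−1.768).
e^(−1.768) ≈ 0.170673996, so P ≈ 55.4690.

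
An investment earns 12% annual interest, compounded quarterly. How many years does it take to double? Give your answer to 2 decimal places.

(1 + 0.03)^(4t) = 2.
4t = ln 2 / ln(1 + 0.03) ≈ 0.69315/0.0295588 ≈ 23.4498.
t ≈ 5.8624.

5.86 years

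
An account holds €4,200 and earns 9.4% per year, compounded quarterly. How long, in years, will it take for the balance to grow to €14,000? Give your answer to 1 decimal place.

We need (1 + 0.0235)^(4t) = 3.3333, so 4t = ln 3.3333 / ln 1.0235 ≈ 51.8325.
t ≈ 51.8325/4 = 12.9581 years.

13.0 years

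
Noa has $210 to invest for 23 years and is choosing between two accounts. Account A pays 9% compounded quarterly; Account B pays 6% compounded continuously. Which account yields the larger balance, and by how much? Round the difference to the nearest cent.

A: (1 + 0.0225)^92 ≈ 7.745066206, so 210 × 7.745066206 ≈ 1,626.4639.
B: e^(0.06·23) = e^1.38 ≈ 3.97490163, so 210 × 3.97490163 ≈ 834.7293.
Difference ≈ 791.7346 in favor of A.

Account A, by $791.73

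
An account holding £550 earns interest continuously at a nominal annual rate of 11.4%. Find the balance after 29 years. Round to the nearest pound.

A = P·e^(rt) = 550·e^(0.114·29) = 550·e^3.306.
e^3.306 ≈ 27.275803759, so A ≈ 15,001.6921.

£15,002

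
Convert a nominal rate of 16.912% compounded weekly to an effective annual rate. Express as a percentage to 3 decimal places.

One year is 52 periods at 0.00325231 each: (1 + 0.00325231)^52 ≈ 1.183937.
EAR = 1.183937 − 1 ≈ 18.39373%.

18.394%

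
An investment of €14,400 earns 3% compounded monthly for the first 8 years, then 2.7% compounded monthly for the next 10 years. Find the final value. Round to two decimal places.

After 8 years at 3%: 14,400 × 1.270868467 ≈ 18,300.5059.
Then 10 years at 2.7%: 18,300.5059 × 1.3095672051 ≈ 23,965.7424.

€23,965.74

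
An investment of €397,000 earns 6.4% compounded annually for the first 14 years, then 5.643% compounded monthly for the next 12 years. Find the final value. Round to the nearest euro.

Phase 1: 397,000·(1 + 0.064)^14 ≈ 946,178.9855.
Phase 2: 946,178.9855·(1 + 0.0047025)^144 ≈ 1,859,391.4858.

€1,859,391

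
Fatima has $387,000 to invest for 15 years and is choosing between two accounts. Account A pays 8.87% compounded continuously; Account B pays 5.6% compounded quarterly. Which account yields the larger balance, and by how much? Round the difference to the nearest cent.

Account A growth factor: e^(0.0887·15) = e^1.3305 ≈ 3.782934381972; balance ≈ 1,463,995.6058.
Account B growth factor: (1 + 0.014)^60 ≈ 2.30291177215; balance ≈ 891,226.8558.
Account A is larger by 572,768.7500.

Account A, by $572,768.75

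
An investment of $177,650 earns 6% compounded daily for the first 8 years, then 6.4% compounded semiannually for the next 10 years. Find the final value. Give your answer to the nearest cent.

Phase 1: 177,650·(1 + 0.06/365)^2920 ≈ 287,084.2925.
Phase 2: 287,084.2925·(1 + 0.032)^20 ≈ 539,018.1350.

$539,018.13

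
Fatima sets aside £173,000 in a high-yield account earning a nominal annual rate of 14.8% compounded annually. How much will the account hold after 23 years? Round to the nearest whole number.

Annual rate = 14.8% = 0.148; years = 23.
A = 173,000·(1 + 0.148)^23 ≈ 173,000·23.91461675341 ≈ 4,137,228.6983.

£4,137,229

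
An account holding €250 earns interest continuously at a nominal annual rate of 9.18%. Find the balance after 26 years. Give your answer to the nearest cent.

A = P·e^(rt) = 250·e^(0.0918·26) = 250·e^2.3868.
e^2.3868 ≈ 10.87862658, so A ≈ 2,719.6566.

€2,719.66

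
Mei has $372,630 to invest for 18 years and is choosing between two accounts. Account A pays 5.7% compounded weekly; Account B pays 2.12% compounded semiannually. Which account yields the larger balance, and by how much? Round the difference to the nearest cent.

Account A growth factor: (1 + 0.057/52)^936 ≈ 2.78831670906; balance ≈ 1,039,010.4553.
Account B growth factor: (1 + 0.0106)^36 ≈ 1.46168765981; balance ≈ 544,668.6727.
Account A is larger by 494,341.7826.

Account A, by $494,341.78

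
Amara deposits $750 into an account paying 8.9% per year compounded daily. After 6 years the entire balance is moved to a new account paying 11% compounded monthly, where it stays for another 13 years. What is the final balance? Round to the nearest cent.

$5,310.78

Phase 1: 750·(1 + 0.089/365)^2190 ≈ 1,279.2230.
Phase 2: 1,279.2230·(1 + 0.11/12)^156 ≈ 5,310.7786.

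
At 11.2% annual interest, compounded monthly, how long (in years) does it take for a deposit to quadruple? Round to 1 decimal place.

(1 + 0.00933333)^(12t) = 4.
12t = ln 4 / ln(1 + 0.00933333) ≈ 1.3863/0.00929005 ≈ 149.2236.
t ≈ 12.4353.

12.4 years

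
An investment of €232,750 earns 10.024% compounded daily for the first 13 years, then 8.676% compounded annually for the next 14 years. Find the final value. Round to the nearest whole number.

€2,745,496

Phase 1: 232,750·(1 + 0.10024/365)^4745 ≈ 856,544.2763.
Phase 2: 856,544.2763·(1 + 0.08676)^14 ≈ 2,745,496.2125.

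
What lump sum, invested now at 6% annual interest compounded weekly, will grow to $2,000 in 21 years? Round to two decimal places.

$567.72

Growth factor = (1 + 0.06/52)^1092 ≈ 3.522861677.
P = 2,000/3.522861677 ≈ 567.7203.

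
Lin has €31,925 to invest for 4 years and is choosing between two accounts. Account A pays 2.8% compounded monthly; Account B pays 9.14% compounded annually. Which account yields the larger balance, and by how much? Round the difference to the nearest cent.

Account B, by €9,592.85

A: (1 + 0.028/12)^48 ≈ 1.1183669448, so 31,925 × 1.1183669448 ≈ 35,703.8647.
B: (1 + 0.0914)^4 ≈ 1.4188477564, so 31,925 × 1.4188477564 ≈ 45,296.7146.
Difference ≈ 9,592.8499 in favor of B.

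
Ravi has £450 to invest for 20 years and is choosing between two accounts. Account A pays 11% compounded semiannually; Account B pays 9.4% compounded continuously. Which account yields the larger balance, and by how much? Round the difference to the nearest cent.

Account A growth factor: (1 + 0.055)^40 ≈ 8.513308774; balance ≈ 3,830.9889.
Account B growth factor: e^(0.094·20) = e^1.88 ≈ 6.553504862; balance ≈ 2,949.0772.
Account A is larger by 881.9118.

Account A, by £881.91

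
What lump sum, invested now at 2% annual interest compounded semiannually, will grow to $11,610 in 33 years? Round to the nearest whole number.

$6,020

Growth factor = (1 + 0.01)^66 ≈ 1.9284601531.
P = 11,610/1.9284601531 ≈ 6,020.3474.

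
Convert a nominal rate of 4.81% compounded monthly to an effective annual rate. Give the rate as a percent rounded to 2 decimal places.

4.92%

EAR = (1 + 4.81%/12)^12 − 1 = (1 + 0.00400833)^12 − 1.
(1 + 0.00400833)^12 ≈ 1.049175, so EAR ≈ 4.91747%.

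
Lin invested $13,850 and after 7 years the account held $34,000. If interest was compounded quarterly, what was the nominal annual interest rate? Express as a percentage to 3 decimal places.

The 28-period growth factor is 34,000/13,850 = 2.45487.
r/4 = 2.45487^(1/28) − 1 ≈ 0.032594, so r ≈ 4·0.032594 = 13.03761%.

13.038%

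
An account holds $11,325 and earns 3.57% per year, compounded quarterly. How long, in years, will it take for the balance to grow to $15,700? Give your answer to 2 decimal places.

9.19 years

We need (1 + 0.008925)^(4t) = 1.3863, so 4t = ln 1.3863 / ln 1.008925 ≈ 36.7623.
t ≈ 36.7623/4 = 9.1906 years.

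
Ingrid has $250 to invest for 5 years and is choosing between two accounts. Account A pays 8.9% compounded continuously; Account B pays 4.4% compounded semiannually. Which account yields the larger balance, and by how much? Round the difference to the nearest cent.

Account A, by $79.35

A: e^(0.089·5) = e^0.445 ≈ 1.5604902, so 250 × 1.5604902 ≈ 390.1225.
B: (1 + 0.022)^10 ≈ 1.24310828, so 250 × 1.24310828 ≈ 310.7771.
Difference ≈ 79.3455 in favor of A.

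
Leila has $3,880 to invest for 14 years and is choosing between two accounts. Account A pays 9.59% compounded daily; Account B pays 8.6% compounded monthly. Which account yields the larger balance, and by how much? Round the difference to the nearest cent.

Account A growth factor: (1 + 0.0959/365)^5110 ≈ 3.8283107701; balance ≈ 14,853.8458.
Account B growth factor: (1 + 0.086/12)^168 ≈ 3.3191415142; balance ≈ 12,878.2691.
Account A is larger by 1,975.5767.

Account A, by $1,975.58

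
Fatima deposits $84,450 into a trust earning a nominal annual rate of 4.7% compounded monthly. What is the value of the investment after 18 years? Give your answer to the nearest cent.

Growth factor = (1 + 0.047/12)^216 ≈ 2.32645945176.
A ≈ 84,450 × 2.32645945176 ≈ 196,469.5007.

$196,469.50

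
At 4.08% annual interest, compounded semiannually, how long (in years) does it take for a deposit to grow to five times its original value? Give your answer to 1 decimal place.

39.8 years

(1 + 0.0204)^(2t) = 5.
2t = ln 5 / ln(1 + 0.0204) ≈ 1.6094/0.0201947 ≈ 79.6960.
t ≈ 39.8480.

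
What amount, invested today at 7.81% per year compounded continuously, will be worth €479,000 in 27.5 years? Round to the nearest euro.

€55,922

P = A·e^(−rt) = 479,000·e^(−2.14775).
e^(−2.14775) ≈ 0.1167465422, so P ≈ 55,921.5937.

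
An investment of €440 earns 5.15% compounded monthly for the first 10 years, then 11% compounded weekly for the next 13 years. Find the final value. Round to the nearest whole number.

Phase 1: 440·(1 + 0.0515/12)^120 ≈ 735.5899.
Phase 2: 735.5899·(1 + 0.11/52)^676 ≈ 3,069.1699.

€3,069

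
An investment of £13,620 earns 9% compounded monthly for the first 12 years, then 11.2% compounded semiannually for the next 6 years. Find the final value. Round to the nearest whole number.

£76,813

After 12 years at 9%: 13,620 × 2.9328367736 ≈ 39,945.2369.
Then 6 years at 11.2%: 39,945.2369 × 1.9229456891 ≈ 76,812.5210.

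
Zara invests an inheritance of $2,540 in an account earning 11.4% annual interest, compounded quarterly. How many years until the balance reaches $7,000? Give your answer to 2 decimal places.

We need (1 + 0.0285)^(4t) = 2.7559, so 4t = ln 2.7559 / ln 1.0285 ≈ 36.0745.
t ≈ 36.0745/4 = 9.0186 years.

9.02 years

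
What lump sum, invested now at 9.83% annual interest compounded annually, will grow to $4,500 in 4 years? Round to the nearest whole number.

$3,093

Annual rate = 9.83% = 0.0983; 4 periods.
P = 4,500/(1 + 0.0983)^4 ≈ 4,500/1.45507016 ≈ 3,092.6344.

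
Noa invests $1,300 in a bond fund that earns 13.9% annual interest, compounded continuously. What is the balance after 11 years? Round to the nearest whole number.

$5,998

A = P·e^(rt) = 1,300·e^(0.139·11) = 1,300·e^1.529.
e^1.529 ≈ 4.613560954, so A ≈ 5,997.6292.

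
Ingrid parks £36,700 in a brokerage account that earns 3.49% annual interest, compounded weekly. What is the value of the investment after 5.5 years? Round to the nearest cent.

Periodic rate = 3.49%/52 = 0.000671154; periods = 52·5.5 = 286.
A = 36,700·(1 + 0.0349/52)^286 ≈ 36,700·1.2115319277 ≈ 44,463.2217.

£44,463.22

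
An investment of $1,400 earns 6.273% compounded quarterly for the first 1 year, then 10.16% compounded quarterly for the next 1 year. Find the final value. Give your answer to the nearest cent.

$1,647.15

Phase 1: 1,400·(1 + 0.0156825)^4 ≈ 1,489.9096.
Phase 2: 1,489.9096·(1 + 0.0254)^4 ≈ 1,647.1501.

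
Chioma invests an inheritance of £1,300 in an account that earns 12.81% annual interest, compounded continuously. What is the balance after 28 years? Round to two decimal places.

£46,953.81

A = P·e^(rt) = 1,300·e^(0.1281·28) = 1,300·e^3.5868.
e^3.5868 ≈ 36.118312204, so A ≈ 46,953.8059.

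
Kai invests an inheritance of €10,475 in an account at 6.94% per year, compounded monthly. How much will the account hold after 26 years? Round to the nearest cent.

€63,319.53

Growth factor = (1 + 0.0694/12)^312 ≈ 6.0448236274.
A ≈ 10,475 × 6.0448236274 ≈ 63,319.5275.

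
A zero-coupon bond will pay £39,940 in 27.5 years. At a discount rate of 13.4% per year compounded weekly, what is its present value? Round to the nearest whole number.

£1,007

Growth factor = (1 + 0.134/52)^1430 ≈ 39.656709832.
P = 39,940/39.656709832 ≈ 1,007.1436.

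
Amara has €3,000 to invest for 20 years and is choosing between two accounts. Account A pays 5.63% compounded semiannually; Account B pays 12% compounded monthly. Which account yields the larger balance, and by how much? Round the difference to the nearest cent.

Account A growth factor: (1 + 0.02815)^40 ≈ 3.035702401; balance ≈ 9,107.1072.
Account B growth factor: (1 + 0.01)^240 ≈ 10.892553654; balance ≈ 32,677.6610.
Account B is larger by 23,570.5538.

Account B, by €23,570.55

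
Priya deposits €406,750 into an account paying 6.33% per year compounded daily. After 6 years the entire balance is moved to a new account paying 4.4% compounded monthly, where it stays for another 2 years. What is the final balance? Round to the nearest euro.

€649,242

Phase 1: 406,750·(1 + 0.0633/365)^2190 ≈ 594,645.7301.
Phase 2: 594,645.7301·(1 + 0.044/12)^24 ≈ 649,241.5767.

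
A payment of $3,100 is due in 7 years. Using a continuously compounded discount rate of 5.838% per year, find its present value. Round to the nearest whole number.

$2,060

P = A·e^(−rt) = 3,100·e^(−0.40866).
e^(−0.40866) ≈ 0.6645401376, so P ≈ 2,060.0744.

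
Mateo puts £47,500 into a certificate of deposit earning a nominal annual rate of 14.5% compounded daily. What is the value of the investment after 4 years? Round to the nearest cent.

Growth factor = (1 + 0.145/365)^1460 ≈ 1.7858327357.
A ≈ 47,500 × 1.7858327357 ≈ 84,827.0549.

£84,827.05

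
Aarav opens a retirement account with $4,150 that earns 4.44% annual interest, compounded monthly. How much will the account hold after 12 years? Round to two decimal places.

$7,063.39

Periodic rate = 4.44%/12 = 0.0037; periods = 12·12 = 144.
A = 4,150·(1 + 0.0037)^144 ≈ 4,150·1.70202164 ≈ 7,063.3898.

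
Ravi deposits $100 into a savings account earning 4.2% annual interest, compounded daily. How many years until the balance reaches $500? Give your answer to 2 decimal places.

38.32 years

(1 + 0.000115068)^(365t) = 500/100 = 5.
365t·ln(1 + 0.000115068) = ln(5); 365t = 1.6094/0.000115062 ≈ 13987.5866.
t ≈ 38.3222 years.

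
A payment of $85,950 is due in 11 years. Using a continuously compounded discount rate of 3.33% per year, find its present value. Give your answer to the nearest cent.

P = A·e^(−rt) = 85,950·e^(−0.3663).
e^(−0.3663) ≈ 0.69329478157, so P ≈ 59,588.6865.

$59,588.69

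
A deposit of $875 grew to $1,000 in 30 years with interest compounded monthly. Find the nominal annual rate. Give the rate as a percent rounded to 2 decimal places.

0.45%

The 360-period growth factor is 1,000/875 = 1.14286.
r/12 = 1.14286^(1/360) − 1 ≈ 0.000370989, so r ≈ 12·0.000370989 = 0.44519%.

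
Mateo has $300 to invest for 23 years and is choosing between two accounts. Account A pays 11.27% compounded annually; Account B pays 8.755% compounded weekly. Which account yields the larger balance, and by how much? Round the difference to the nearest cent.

Account A, by $1,254.60

A: (1 + 0.1127)^23 ≈ 11.6599322, so 300 × 11.6599322 ≈ 3,497.9797.
B: (1 + 0.08755/52)^1196 ≈ 7.477935532, so 300 × 7.477935532 ≈ 2,243.3807.
Difference ≈ 1,254.5990 in favor of A.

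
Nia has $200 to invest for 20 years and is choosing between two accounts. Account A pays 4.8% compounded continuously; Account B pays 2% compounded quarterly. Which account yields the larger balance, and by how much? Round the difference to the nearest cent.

Account A growth factor: e^(0.048·20) = e^0.96 ≈ 2.61169647; balance ≈ 522.3393.
Account B growth factor: (1 + 0.005)^80 ≈ 1.49033857; balance ≈ 298.0677.
Account A is larger by 224.2716.

Account A, by $224.27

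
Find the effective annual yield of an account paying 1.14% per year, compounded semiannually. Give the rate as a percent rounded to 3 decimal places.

1.143%

EAR = (1 + 1.14%/2)^2 − 1 = (1 + 0.0057)^2 − 1.
(1 + 0.0057)^2 ≈ 1.011432, so EAR ≈ 1.14325%.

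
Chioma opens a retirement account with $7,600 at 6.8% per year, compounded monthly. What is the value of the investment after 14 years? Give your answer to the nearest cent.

Periodic rate = 6.8%/12 = 0.00566667; periods = 12·14 = 168.
A = 7,600·(1 + 0.068/12)^168 ≈ 7,600·2.5839334049 ≈ 19,637.8939.

$19,637.89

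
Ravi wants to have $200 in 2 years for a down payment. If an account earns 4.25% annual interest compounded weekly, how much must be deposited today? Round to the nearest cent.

$183.71

Growth factor = (1 + 0.0425/52)^104 ≈ 1.08867927.
P = 200/1.08867927 ≈ 183.7088.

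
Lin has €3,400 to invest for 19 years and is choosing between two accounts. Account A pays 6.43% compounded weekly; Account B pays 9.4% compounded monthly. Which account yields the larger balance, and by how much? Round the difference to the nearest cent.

Account B, by €8,614.86

A: (1 + 0.0643/52)^988 ≈ 3.390391097, so 3,400 × 3.390391097 ≈ 11,527.3297.
B: (1 + 0.094/12)^228 ≈ 5.924173303, so 3,400 × 5.924173303 ≈ 20,142.1892.
Difference ≈ 8,614.8595 in favor of B.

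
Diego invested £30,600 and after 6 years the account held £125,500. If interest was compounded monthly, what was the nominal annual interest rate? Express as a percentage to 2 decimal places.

(1 + r/12)^72 = 125,500/30,600 = 4.10131.
1 + r/12 = 4.10131^(1/72) ≈ 1.019795, so r/12 ≈ 0.0197948.
r ≈ 12·0.0197948 = 23.75381%.

23.75%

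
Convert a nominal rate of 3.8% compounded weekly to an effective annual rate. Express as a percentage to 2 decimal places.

EAR = (1 + 3.8%/52)^52 − 1 = (1 + 0.000730769)^52 − 1.
(1 + 0.000730769)^52 ≈ 1.038717, so EAR ≈ 3.87168%.

3.87%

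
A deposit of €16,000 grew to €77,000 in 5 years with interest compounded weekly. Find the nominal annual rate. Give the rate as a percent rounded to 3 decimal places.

31.519%

(1 + r/52)^260 = 77,000/16,000 = 4.8125.
1 + r/52 = 4.8125^(1/260) ≈ 1.006061, so r/52 ≈ 0.00606144.
r ≈ 52·0.00606144 = 31.51948%.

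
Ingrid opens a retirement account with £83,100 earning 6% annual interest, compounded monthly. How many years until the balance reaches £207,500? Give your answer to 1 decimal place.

(1 + 0.005)^(12t) = 207,500/83,100 = 2.497.
12t·ln(1 + 0.005) = ln(2.497); 12t = 0.91509/0.00498754 ≈ 183.4745.
t ≈ 15.2895 years.

15.3 years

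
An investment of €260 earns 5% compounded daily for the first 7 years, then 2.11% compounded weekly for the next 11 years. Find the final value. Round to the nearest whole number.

Phase 1: 260·(1 + 0.05/365)^2555 ≈ 368.9487.
Phase 2: 368.9487·(1 + 0.0211/52)^572 ≈ 465.3131.

€465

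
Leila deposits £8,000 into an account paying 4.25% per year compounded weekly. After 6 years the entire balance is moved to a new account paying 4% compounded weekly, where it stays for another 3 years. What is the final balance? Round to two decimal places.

Phase 1: 8,000·(1 + 0.0425/52)^312 ≈ 10,322.6178.
Phase 2: 10,322.6178·(1 + 0.04/52)^156 ≈ 11,638.1822.

£11,638.18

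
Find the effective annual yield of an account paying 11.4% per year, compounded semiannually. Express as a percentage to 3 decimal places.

One year is 2 periods at 0.057 each: (1 + 0.057)^2 ≈ 1.117249.
EAR = 1.117249 − 1 ≈ 11.72490%.

11.725%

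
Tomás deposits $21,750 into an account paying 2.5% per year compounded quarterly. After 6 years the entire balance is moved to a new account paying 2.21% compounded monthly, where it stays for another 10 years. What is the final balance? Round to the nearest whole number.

Phase 1: 21,750·(1 + 0.00625)^24 ≈ 25,258.1014.
Phase 2: 25,258.1014·(1 + 0.0221/12)^120 ≈ 31,498.6188.

$31,499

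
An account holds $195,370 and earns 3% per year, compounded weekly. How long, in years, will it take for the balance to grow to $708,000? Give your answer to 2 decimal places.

42.93 years

We need (1 + 0.000576923)^(52t) = 3.6239, so 52t = ln 3.6239 / ln 1.000577 ≈ 2232.3951.
t ≈ 2232.3951/52 = 42.9307 years.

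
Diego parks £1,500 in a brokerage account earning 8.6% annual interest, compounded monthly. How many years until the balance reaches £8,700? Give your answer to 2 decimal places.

20.51 years

We need (1 + 0.00716667)^(12t) = 5.8, so 12t = ln 5.8 / ln 1.007167 ≈ 246.1604.
t ≈ 246.1604/12 = 20.5134 years.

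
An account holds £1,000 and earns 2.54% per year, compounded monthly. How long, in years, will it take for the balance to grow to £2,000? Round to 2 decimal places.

(1 + 0.00211667)^(12t) = 2,000/1,000 = 2.
12t·ln(1 + 0.00211667) = ln(2); 12t = 0.69315/0.00211443 ≈ 327.8176.
t ≈ 27.3181 years.

27.32 years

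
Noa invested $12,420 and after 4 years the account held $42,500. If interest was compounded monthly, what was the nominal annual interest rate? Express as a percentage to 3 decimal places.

(1 + r/12)^48 = 42,500/12,420 = 3.4219.
1 + r/12 = 3.4219^(1/48) ≈ 1.02596, so r/12 ≈ 0.0259603.
r ≈ 12·0.0259603 = 31.15240%.

31.152%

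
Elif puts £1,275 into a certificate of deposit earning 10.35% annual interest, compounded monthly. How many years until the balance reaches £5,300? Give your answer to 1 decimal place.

13.8 years

We need (1 + 0.008625)^(12t) = 4.1569, so 12t = ln 4.1569 / ln 1.008625 ≈ 165.9010.
t ≈ 165.9010/12 = 13.8251 years.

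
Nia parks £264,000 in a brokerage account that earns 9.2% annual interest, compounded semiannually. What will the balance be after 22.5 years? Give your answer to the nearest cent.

Growth factor = (1 + 0.046)^45 ≈ 7.567036066001.
A ≈ 264,000 × 7.567036066001 ≈ 1,997,697.5214.

£1,997,697.52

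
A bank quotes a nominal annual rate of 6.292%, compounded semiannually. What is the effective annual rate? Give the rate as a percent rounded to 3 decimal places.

6.391%

EAR = (1 + 6.292%/2)^2 − 1 = (1 + 0.03146)^2 − 1.
(1 + 0.03146)^2 ≈ 1.06391, so EAR ≈ 6.39097%.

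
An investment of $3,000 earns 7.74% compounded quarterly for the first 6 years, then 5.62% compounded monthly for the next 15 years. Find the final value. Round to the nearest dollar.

After 6 years at 7.74%: 3,000 × 1.584017058 ≈ 4,752.0512.
Then 15 years at 5.62%: 4,752.0512 × 2.3187589722 ≈ 11,018.8613.

$11,019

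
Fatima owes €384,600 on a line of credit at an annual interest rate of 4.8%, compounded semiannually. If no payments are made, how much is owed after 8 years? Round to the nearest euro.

€562,094

Growth factor = (1 + 0.024)^16 ≈ 1.46150163733.
A ≈ 384,600 × 1.46150163733 ≈ 562,093.5297.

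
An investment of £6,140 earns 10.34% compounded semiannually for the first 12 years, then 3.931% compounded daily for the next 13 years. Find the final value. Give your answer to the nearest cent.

£34,316.18

After 12 years at 10.34%: 6,140 × 3.3527793583 ≈ 20,586.0653.
Then 13 years at 3.931%: 20,586.0653 × 1.6669614587 ≈ 34,316.1774.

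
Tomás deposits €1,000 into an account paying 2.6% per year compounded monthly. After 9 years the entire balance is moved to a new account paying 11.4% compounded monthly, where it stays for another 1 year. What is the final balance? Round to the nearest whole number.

€1,415

Phase 1: 1,000·(1 + 0.026/12)^108 ≈ 1,263.3247.
Phase 2: 1,263.3247·(1 + 0.0095)^12 ≈ 1,415.1121.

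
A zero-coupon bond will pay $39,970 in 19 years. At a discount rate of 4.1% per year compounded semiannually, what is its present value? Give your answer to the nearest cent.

Periodic rate = 4.1%/2 = 0.0205; 38 periods.
P = 39,970/(1 + 0.0205)^38 ≈ 39,970/2.1621924373 ≈ 18,485.8662.

$18,485.87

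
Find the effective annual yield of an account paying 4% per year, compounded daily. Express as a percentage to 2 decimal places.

EAR = (1 + 4%/365)^365 − 1 = (1 + 0.000109589)^365 − 1.
(1 + 0.000109589)^365 ≈ 1.040808, so EAR ≈ 4.08085%.

4.08%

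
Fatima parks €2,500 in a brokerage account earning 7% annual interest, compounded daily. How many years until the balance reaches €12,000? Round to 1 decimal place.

22.4 years

We need (1 + 0.000191781)^(365t) = 4.8, so 365t = ln 4.8 / ln 1.000192 ≈ 8179.9959.
t ≈ 8179.9959/365 = 22.4109 years.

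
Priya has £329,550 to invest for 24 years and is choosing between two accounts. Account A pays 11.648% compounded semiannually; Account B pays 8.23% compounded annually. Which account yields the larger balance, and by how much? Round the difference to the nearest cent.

Account A, by £2,789,202.16

A: (1 + 0.05824)^48 ≈ 15.13701757651, so 329,550 × 15.13701757651 ≈ 4,988,404.1423.
B: (1 + 0.0823)^24 ≈ 6.673348458034, so 329,550 × 6.673348458034 ≈ 2,199,201.9843.
Difference ≈ 2,789,202.1580 in favor of A.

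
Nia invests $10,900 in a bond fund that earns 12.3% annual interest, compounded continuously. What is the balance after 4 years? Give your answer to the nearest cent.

$17,827.87

A = P·e^(rt) = 10,900·e^(0.123·4) = 10,900·e^0.492.
e^0.492 ≈ 1.6355841192, so A ≈ 17,827.8669.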